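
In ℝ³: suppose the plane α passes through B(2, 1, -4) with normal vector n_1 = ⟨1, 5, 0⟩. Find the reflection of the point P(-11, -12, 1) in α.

α: n_1·r = n_1·B gives x + 5y = 7.
λ = (n·P − d)/|n|² = (-71 − 7)/26 = -3.
Reflection = P − 2λn = (-11, -12, 1) − (-6)·(1, 5, 0) = (-5, 18, 1).

(-5, 18, 1)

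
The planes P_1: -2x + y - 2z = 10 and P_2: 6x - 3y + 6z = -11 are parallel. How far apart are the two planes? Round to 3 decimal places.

Rescale P_2 by 1/(-3): -2x + y - 2z = 11/3. Then distance = |10 − (11/3)| / √9 ≈ 2.111.

2.111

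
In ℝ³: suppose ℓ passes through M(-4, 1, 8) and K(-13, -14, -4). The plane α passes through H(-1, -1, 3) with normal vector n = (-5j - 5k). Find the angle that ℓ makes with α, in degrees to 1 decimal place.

A direction vector for ℓ is K − M = (-9, -15, -12).
α: n·r = n·H gives -5y - 5z = -10.
sin θ = |n·v| / (|n||v|) = |135| / (√50 · √450) = 0.90000.
θ ≈ 64.2°.

64.2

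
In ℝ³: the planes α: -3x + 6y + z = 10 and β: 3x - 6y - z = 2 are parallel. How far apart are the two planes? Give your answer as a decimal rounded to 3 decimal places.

Rescale β by 1/(-1): -3x + 6y + z = -2. Then distance = |10 − (-2)| / √46 ≈ 1.769.

1.769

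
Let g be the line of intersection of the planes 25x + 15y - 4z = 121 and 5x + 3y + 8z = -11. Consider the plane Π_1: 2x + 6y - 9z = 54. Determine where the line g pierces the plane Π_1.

Direction of g: (25, 15, -4) × (5, 3, 8) = (132, -220, 0).
A point on g: solving the two plane equations with x = -3 gives (-3, 12, -4).
Substitute r = (-3, 12, -4) + t(132, -220, 0) into the plane: 102 + (-1056)t = 54, so t = 1/22.
Intersection: (-3, 12, -4) + (1/22)·(132, -220, 0) = (3, 2, -4).

(3, 2, -4)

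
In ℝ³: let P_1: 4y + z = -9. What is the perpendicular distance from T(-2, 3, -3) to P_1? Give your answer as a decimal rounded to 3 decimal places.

4.366

n·T − d = (0)·(-2) + (4)·(3) + (1)·(-3) − (-9) = 18; |n| = √17.
Distance = |18| / √17 = 18/√17 ≈ 4.366.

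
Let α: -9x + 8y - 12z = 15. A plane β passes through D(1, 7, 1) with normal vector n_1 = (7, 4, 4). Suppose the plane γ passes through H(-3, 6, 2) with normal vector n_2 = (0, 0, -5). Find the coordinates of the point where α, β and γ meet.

β: n_1·r = n_1·D gives 7x + 4y + 4z = 39.
γ: n_2·r = n_2·H gives -5z = -10.
Solving the 3×3 linear system -9x + 8y - 12z = 15, 7x + 4y + 4z = 39, -5z = -10 (e.g. by elimination or Cramer's rule, determinant = 460) gives (1, 6, 2).

(1, 6, 2)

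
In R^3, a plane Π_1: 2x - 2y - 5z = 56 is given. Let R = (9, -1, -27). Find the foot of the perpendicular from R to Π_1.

Foot = R − λn with λ = (n·R − d)/|n|² = (155 − 56)/33 = 3.
Foot = (9, -1, -27) − 3·(2, -2, -5) = (3, 5, -12).

(3, 5, -12)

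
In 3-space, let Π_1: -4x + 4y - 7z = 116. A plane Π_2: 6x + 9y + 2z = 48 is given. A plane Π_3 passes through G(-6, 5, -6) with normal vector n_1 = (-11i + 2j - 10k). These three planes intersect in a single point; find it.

(0, 8, -12)

Π_3: n_1·r = n_1·G gives -11x + 2y - 10z = 136.
Solving the 3×3 linear system -4x + 4y - 7z = 116, 6x + 9y + 2z = 48, -11x + 2y - 10z = 136 (e.g. by elimination or Cramer's rule, determinant = -249) gives (0, 8, -12).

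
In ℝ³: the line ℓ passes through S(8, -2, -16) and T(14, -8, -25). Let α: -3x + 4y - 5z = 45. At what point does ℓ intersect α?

(2, 4, -7)

A direction vector for ℓ is T − S = (6, -6, -9).
Substitute r = (8, -2, -16) + t(6, -6, -9) into the plane: 48 + 3t = 45, so t = -1.
Intersection: (8, -2, -16) + (-1)·(6, -6, -9) = (2, 4, -7).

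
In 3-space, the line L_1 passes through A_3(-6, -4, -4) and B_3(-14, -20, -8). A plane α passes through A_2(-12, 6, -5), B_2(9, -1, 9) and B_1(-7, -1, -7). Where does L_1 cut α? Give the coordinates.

A direction vector for L_1 is B_3 − A_3 = (-8, -16, -4).
A_2B_2 = (21, -7, 14), A_2B_1 = (5, -7, -2); a normal to α is A_2B_2 × A_2B_1 = (112, 112, -112).
Using A_2: α has equation 112x + 112y - 112z = -112.
Substitute r = (-6, -4, -4) + t(-8, -16, -4) into the plane: -672 + (-2240)t = -112, so t = -1/4.
Intersection: (-6, -4, -4) + (-1/4)·(-8, -16, -4) = (-4, 0, -3).

(-4, 0, -3)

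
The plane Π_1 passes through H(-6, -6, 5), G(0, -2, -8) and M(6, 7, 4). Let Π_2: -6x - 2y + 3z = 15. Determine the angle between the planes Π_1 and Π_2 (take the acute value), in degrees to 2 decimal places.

HG = (6, 4, -13), HM = (12, 13, -1); a normal to Π_1 is HG × HM = (165, -150, 30).
Using H: Π_1 has equation 165x - 150y + 30z = 60.
cos θ = |n₁·n₂| / (|n₁||n₂|) = |-600| / (√50625 · √49).
θ = arccos(0.38095) ≈ 67.61°.

67.61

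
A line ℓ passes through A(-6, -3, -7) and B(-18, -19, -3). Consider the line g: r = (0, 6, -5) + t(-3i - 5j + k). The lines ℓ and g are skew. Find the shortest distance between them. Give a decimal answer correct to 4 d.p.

3.7947

A direction vector for ℓ is B − A = (-12, -16, 4).
Common perpendicular direction n = (-12, -16, 4) × (-3, -5, 1) = (4, 0, 12).
With w = (0, 6, -5) − (-6, -3, -7) = (6, 9, 2), w · n = 48.
Distance = |w · n| / |n| = |48| / √160 ≈ 3.7947.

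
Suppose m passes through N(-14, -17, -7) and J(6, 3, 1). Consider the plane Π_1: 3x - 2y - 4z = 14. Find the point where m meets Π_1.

A direction vector for m is J − N = (20, 20, 8).
Substitute r = (-14, -17, -7) + t(20, 20, 8) into the plane: 20 + (-12)t = 14, so t = 1/2.
Intersection: (-14, -17, -7) + (1/2)·(20, 20, 8) = (-4, -7, -3).

(-4, -7, -3)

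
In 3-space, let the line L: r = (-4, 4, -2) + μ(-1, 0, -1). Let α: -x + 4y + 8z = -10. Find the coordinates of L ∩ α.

(-6, 4, -4)

Substitute r = (-4, 4, -2) + t(-1, 0, -1) into the plane: 4 + (-7)t = -10, so t = 2.
Intersection: (-4, 4, -2) + 2·(-1, 0, -1) = (-6, 4, -4).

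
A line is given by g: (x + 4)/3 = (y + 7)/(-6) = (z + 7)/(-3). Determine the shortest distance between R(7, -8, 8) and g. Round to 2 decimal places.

g has direction (3, -6, -3) through (-4, -7, -7).
Taking (-4, -7, -7) on g with direction v = (3, -6, -3): w = R − (-4, -7, -7) = (11, -1, 15), and w × v = (93, 78, -63).
Distance = |w × v| / |v| = √18702 / √54 ≈ 18.61.

18.61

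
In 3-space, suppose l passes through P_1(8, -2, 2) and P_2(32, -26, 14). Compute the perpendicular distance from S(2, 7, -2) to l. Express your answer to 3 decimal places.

A direction vector for l is P_2 − P_1 = (24, -24, 12).
Taking (8, -2, 2) on l with direction v = (24, -24, 12): w = S − (8, -2, 2) = (-6, 9, -4), and w × v = (12, -24, -72).
Distance = |w × v| / |v| = √5904 / √1296 ≈ 2.134.

2.134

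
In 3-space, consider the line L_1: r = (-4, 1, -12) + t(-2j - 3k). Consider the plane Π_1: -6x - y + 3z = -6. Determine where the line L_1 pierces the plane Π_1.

(-4, 3, -9)

Substitute r = (-4, 1, -12) + t(0, -2, -3) into the plane: -13 + (-7)t = -6, so t = -1.
Intersection: (-4, 1, -12) + (-1)·(0, -2, -3) = (-4, 3, -9).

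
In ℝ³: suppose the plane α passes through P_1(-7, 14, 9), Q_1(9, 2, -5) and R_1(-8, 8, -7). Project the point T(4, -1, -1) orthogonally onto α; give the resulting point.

(6, 4, -3)

P_1Q_1 = (16, -12, -14), P_1R_1 = (-1, -6, -16); a normal to α is P_1Q_1 × P_1R_1 = (108, 270, -108).
Using P_1: α has equation 108x + 270y - 108z = 2052.
Foot = T − λn with λ = (n·T − d)/|n|² = (270 − 2052)/96228 = -1/54.
Foot = (4, -1, -1) − (-1/54)·(108, 270, -108) = (6, 4, -3).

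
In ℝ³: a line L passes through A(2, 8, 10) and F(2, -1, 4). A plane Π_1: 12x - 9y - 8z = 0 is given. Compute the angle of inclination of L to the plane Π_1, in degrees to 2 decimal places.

44.55

A direction vector for L is F − A = (0, -9, -6).
sin θ = |n·v| / (|n||v|) = |129| / (√289 · √117) = 0.70153.
θ ≈ 44.55°.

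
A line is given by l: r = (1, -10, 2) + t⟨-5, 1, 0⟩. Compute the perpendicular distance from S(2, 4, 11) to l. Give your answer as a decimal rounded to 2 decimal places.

16.58

Taking (1, -10, 2) on l with direction v = (-5, 1, 0): w = S − (1, -10, 2) = (1, 14, 9), and w × v = (-9, -45, 71).
Distance = |w × v| / |v| = √7147 / √26 ≈ 16.58.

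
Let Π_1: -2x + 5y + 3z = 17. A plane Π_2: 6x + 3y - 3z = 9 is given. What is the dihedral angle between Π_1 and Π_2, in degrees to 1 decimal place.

cos θ = |n₁·n₂| / (|n₁||n₂|) = |-6| / (√38 · √54).
θ = arccos(0.13245) ≈ 82.4°.

82.4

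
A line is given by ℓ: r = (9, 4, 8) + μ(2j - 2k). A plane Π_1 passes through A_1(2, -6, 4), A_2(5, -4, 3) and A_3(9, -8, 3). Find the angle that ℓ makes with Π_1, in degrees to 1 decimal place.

A_1A_2 = (3, 2, -1), A_1A_3 = (7, -2, -1); a normal to Π_1 is A_1A_2 × A_1A_3 = (-4, -4, -20).
Using A_1: Π_1 has equation -4x - 4y - 20z = -64.
sin θ = |n·v| / (|n||v|) = |32| / (√432 · √8) = 0.54433.
θ ≈ 33.0°.

33.0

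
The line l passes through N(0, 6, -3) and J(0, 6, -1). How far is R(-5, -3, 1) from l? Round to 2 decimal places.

10.30

A direction vector for l is J − N = (0, 0, 2).
Taking (0, 6, -3) on l with direction v = (0, 0, 2): w = R − (0, 6, -3) = (-5, -9, 4), and w × v = (-18, 10, 0).
Distance = |w × v| / |v| = √424 / √4 ≈ 10.30.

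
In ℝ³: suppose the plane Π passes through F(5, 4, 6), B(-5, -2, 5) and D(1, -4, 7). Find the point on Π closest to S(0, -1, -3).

FB = (-10, -6, -1), FD = (-4, -8, 1); a normal to Π is FB × FD = (-14, 14, 56).
Using F: Π has equation -14x + 14y + 56z = 322.
Foot = S − λn with λ = (n·S − d)/|n|² = (-182 − 322)/3528 = -1/7.
Foot = (0, -1, -3) − (-1/7)·(-14, 14, 56) = (-2, 1, 5).

(-2, 1, 5)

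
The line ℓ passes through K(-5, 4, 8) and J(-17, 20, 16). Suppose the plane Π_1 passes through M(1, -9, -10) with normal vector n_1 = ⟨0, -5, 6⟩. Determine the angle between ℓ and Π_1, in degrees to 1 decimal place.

A direction vector for ℓ is J − K = (-12, 16, 8).
Π_1: n_1·r = n_1·M gives -5y + 6z = -15.
sin θ = |n·v| / (|n||v|) = |-32| / (√61 · √464) = 0.19021.
θ ≈ 11.0°.

11.0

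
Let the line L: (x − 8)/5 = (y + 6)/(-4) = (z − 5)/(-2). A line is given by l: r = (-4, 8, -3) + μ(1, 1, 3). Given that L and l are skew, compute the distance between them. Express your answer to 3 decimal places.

8.764

L has direction (5, -4, -2) through (8, -6, 5).
Common perpendicular direction n = (5, -4, -2) × (1, 1, 3) = (-10, -17, 9).
With w = (-4, 8, -3) − (8, -6, 5) = (-12, 14, -8), w · n = -190.
Distance = |w · n| / |n| = |-190| / √470 ≈ 8.764.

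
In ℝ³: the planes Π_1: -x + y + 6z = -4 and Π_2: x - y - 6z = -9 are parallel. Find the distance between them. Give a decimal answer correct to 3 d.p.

2.109

Rescale Π_2 by 1/(-1): -x + y + 6z = 9. Then distance = |-4 − 9| / √38 ≈ 2.109.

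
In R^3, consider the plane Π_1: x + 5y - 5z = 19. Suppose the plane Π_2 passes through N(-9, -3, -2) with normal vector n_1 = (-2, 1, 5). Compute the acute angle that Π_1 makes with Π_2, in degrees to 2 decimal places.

Π_2: n_1·r = n_1·N gives -2x + y + 5z = 5.
cos θ = |n₁·n₂| / (|n₁||n₂|) = |-22| / (√51 · √30).
θ = arccos(0.56244) ≈ 55.78°.

55.78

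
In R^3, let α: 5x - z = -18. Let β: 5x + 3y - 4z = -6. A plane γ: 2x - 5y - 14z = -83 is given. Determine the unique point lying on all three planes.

(-3, 7, 3)

Solving the 3×3 linear system 5x - z = -18, 5x + 3y - 4z = -6, 2x - 5y - 14z = -83 (e.g. by elimination or Cramer's rule, determinant = -279) gives (-3, 7, 3).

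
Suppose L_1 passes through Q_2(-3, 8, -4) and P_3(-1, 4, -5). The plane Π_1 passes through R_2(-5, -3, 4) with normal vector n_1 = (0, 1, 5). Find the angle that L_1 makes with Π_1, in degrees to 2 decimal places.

22.65

A direction vector for L_1 is P_3 − Q_2 = (2, -4, -1).
Π_1: n_1·r = n_1·R_2 gives y + 5z = 17.
sin θ = |n·v| / (|n||v|) = |-9| / (√26 · √21) = 0.38516.
θ ≈ 22.65°.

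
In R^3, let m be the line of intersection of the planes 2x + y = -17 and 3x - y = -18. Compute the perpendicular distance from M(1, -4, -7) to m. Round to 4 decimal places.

Direction of m: (2, 1, 0) × (3, -1, 0) = (0, 0, -5).
A point on m: solving the two plane equations with z = 0 gives (-7, -3, 0).
Taking (-7, -3, 0) on m with direction v = (0, 0, -5): w = M − (-7, -3, 0) = (8, -1, -7), and w × v = (5, 40, 0).
Distance = |w × v| / |v| = √1625 / √25 ≈ 8.0623.

8.0623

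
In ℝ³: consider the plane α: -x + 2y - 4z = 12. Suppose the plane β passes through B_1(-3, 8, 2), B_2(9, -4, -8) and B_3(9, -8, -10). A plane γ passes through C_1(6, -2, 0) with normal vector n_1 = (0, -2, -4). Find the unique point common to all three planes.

(0, 2, -2)

B_1B_2 = (12, -12, -10), B_1B_3 = (12, -16, -12); a normal to β is B_1B_2 × B_1B_3 = (-16, 24, -48).
Using B_1: β has equation -16x + 24y - 48z = 144.
γ: n_1·r = n_1·C_1 gives -2y - 4z = 4.
Solving the 3×3 linear system -x + 2y - 4z = 12, -16x + 24y - 48z = 144, -2y - 4z = 4 (e.g. by elimination or Cramer's rule, determinant = -64) gives (0, 2, -2).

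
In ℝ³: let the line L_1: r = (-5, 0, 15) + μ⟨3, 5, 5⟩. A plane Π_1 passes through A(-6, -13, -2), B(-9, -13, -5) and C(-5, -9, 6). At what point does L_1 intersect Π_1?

(-8, -5, 10)

AB = (-3, 0, -3), AC = (1, 4, 8); a normal to Π_1 is AB × AC = (12, 21, -12).
Using A: Π_1 has equation 12x + 21y - 12z = -321.
Substitute r = (-5, 0, 15) + t(3, 5, 5) into the plane: -240 + 81t = -321, so t = -1.
Intersection: (-5, 0, 15) + (-1)·(3, 5, 5) = (-8, -5, 10).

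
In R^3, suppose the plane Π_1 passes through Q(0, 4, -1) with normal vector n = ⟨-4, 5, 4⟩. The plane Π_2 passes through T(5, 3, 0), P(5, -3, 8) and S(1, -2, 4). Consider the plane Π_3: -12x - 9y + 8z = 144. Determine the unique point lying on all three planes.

(-9, -4, 0)

Π_1: n·r = n·Q gives -4x + 5y + 4z = 16.
TP = (0, -6, 8), TS = (-4, -5, 4); a normal to Π_2 is TP × TS = (16, -32, -24).
Using T: Π_2 has equation 16x - 32y - 24z = -16.
Solving the 3×3 linear system -4x + 5y + 4z = 16, 16x - 32y - 24z = -16, -12x - 9y + 8z = 144 (e.g. by elimination or Cramer's rule, determinant = 576) gives (-9, -4, 0).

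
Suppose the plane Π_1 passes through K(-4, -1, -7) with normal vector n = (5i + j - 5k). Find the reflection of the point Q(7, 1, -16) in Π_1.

(-13, -3, 4)

Π_1: n·r = n·K gives 5x + y - 5z = 14.
λ = (n·Q − d)/|n|² = (116 − 14)/51 = 2.
Reflection = Q − 2λn = (7, 1, -16) − 4·(5, 1, -5) = (-13, -3, 4).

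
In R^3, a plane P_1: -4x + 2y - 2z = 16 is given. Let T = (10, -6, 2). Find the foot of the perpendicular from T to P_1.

(-2, 0, -4)

Foot = T − λn with λ = (n·T − d)/|n|² = (-56 − 16)/24 = -3.
Foot = (10, -6, 2) − (-3)·(-4, 2, -2) = (-2, 0, -4).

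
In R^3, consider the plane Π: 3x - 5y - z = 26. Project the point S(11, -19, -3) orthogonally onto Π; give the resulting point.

Foot = S − λn with λ = (n·S − d)/|n|² = (131 − 26)/35 = 3.
Foot = (11, -19, -3) − 3·(3, -5, -1) = (2, -4, 0).

(2, -4, 0)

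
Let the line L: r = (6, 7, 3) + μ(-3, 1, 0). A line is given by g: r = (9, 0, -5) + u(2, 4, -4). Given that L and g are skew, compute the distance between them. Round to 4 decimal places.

9.7520

Common perpendicular direction n = (-3, 1, 0) × (2, 4, -4) = (-4, -12, -14).
With w = (9, 0, -5) − (6, 7, 3) = (3, -7, -8), w · n = 184.
Distance = |w · n| / |n| = |184| / √356 ≈ 9.7520.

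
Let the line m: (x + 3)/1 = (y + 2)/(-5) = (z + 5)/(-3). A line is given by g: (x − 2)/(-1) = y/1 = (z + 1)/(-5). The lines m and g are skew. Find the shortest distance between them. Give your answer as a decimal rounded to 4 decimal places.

4.7629

m has direction (1, -5, -3) through (-3, -2, -5).
g has direction (-1, 1, -5) through (2, 0, -1).
Common perpendicular direction n = (1, -5, -3) × (-1, 1, -5) = (28, 8, -4).
With w = (2, 0, -1) − (-3, -2, -5) = (5, 2, 4), w · n = 140.
Distance = |w · n| / |n| = |140| / √864 ≈ 4.7629.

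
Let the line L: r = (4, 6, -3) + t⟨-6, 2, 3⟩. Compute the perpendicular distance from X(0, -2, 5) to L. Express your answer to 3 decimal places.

11.095

Taking (4, 6, -3) on L with direction v = (-6, 2, 3): w = X − (4, 6, -3) = (-4, -8, 8), and w × v = (-40, -36, -56).
Distance = |w × v| / |v| = √6032 / √49 ≈ 11.095.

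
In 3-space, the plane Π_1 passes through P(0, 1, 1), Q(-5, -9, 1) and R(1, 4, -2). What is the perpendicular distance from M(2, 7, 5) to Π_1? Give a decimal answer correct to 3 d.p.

1.474

PQ = (-5, -10, 0), PR = (1, 3, -3); a normal to Π_1 is PQ × PR = (30, -15, -5).
Using P: Π_1 has equation 30x - 15y - 5z = -20.
n·M − d = (30)·(2) + (-15)·(7) + (-5)·(5) − (-20) = -50; |n| = √1150.
Distance = |-50| / √1150 = 50/√1150 ≈ 1.474.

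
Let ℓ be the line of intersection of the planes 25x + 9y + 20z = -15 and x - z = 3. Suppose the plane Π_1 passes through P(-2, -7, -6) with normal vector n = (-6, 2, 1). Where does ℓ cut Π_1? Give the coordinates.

Direction of ℓ: (25, 9, 20) × (1, 0, -1) = (-9, 45, -9).
A point on ℓ: solving the two plane equations with x = -2 gives (-2, 15, -5).
Π_1: n·r = n·P gives -6x + 2y + z = -8.
Substitute r = (-2, 15, -5) + t(-9, 45, -9) into the plane: 37 + 135t = -8, so t = -1/3.
Intersection: (-2, 15, -5) + (-1/3)·(-9, 45, -9) = (1, 0, -2).

(1, 0, -2)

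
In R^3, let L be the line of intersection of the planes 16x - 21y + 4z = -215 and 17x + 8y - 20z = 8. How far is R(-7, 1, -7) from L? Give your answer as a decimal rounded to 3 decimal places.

Direction of L: (16, -21, 4) × (17, 8, -20) = (388, 388, 485).
A point on L: solving the two plane equations with x = -4 gives (-4, 7, -1).
Taking (-4, 7, -1) on L with direction v = (388, 388, 485): w = R − (-4, 7, -1) = (-3, -6, -6), and w × v = (-582, -873, 1164).
Distance = |w × v| / |v| = √2455749 / √536313 ≈ 2.140.

2.140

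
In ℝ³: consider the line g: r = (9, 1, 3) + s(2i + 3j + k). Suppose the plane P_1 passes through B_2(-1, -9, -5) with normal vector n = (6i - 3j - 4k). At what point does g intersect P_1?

(5, -5, 1)

P_1: n·r = n·B_2 gives 6x - 3y - 4z = 41.
Substitute r = (9, 1, 3) + t(2, 3, 1) into the plane: 39 + (-1)t = 41, so t = -2.
Intersection: (9, 1, 3) + (-2)·(2, 3, 1) = (5, -5, 1).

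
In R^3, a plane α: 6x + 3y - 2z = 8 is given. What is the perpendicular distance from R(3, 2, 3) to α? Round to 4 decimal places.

n·R − d = (6)·(3) + (3)·(2) + (-2)·(3) − 8 = 10; |n| = √49.
Distance = |10| / √49 = 10/√49 ≈ 1.4286.

1.4286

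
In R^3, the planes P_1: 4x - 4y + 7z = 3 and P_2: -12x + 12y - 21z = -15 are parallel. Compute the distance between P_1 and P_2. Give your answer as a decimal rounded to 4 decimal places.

Rescale P_2 by 1/(-3): 4x - 4y + 7z = 5. Then distance = |3 − 5| / √81 ≈ 0.2222.

0.2222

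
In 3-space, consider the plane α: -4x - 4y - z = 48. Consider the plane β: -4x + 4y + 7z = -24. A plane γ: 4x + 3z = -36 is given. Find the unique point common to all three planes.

Solving the 3×3 linear system -4x - 4y - z = 48, -4x + 4y + 7z = -24, 4x + 3z = -36 (e.g. by elimination or Cramer's rule, determinant = -192) gives (-6, -5, -4).

(-6, -5, -4)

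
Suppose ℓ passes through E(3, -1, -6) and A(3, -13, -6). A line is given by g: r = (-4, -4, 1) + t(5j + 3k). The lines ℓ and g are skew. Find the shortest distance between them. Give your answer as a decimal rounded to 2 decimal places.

A direction vector for ℓ is A − E = (0, -12, 0).
Common perpendicular direction n = (0, -12, 0) × (0, 5, 3) = (-36, 0, 0).
With w = (-4, -4, 1) − (3, -1, -6) = (-7, -3, 7), w · n = 252.
Distance = |w · n| / |n| = |252| / √1296 ≈ 7.00.

7.00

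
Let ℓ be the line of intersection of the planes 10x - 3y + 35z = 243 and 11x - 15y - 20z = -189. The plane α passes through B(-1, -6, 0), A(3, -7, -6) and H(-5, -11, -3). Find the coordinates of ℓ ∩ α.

Direction of ℓ: (10, -3, 35) × (11, -15, -20) = (585, 585, -117).
A point on ℓ: solving the two plane equations with x = 6 gives (6, 9, 6).
BA = (4, -1, -6), BH = (-4, -5, -3); a normal to α is BA × BH = (-27, 36, -24).
Using B: α has equation -27x + 36y - 24z = -189.
Substitute r = (6, 9, 6) + t(585, 585, -117) into the plane: 18 + 8073t = -189, so t = -1/39.
Intersection: (6, 9, 6) + (-1/39)·(585, 585, -117) = (-9, -6, 9).

(-9, -6, 9)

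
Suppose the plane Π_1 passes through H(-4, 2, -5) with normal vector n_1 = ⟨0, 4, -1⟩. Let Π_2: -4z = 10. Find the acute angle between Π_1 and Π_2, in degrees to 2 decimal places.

75.96

Π_1: n_1·r = n_1·H gives 4y - z = 13.
cos θ = |n₁·n₂| / (|n₁||n₂|) = |4| / (√17 · √16).
θ = arccos(0.24254) ≈ 75.96°.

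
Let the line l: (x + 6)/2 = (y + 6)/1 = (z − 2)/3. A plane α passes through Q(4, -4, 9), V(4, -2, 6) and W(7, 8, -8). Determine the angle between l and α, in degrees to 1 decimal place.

34.0

l has direction (2, 1, 3) through (-6, -6, 2).
QV = (0, 2, -3), QW = (3, 12, -17); a normal to α is QV × QW = (2, -9, -6).
Using Q: α has equation 2x - 9y - 6z = -10.
sin θ = |n·v| / (|n||v|) = |-23| / (√121 · √14) = 0.55882.
θ ≈ 34.0°.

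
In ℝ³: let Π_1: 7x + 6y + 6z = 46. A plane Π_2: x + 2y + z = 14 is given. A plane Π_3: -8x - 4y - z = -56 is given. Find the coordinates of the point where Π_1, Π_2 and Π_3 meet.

(4, 7, -4)

Solving the 3×3 linear system 7x + 6y + 6z = 46, x + 2y + z = 14, -8x - 4y - z = -56 (e.g. by elimination or Cramer's rule, determinant = 44) gives (4, 7, -4).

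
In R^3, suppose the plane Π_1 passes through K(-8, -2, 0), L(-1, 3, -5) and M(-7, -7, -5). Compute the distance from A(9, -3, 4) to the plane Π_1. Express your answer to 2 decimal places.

KL = (7, 5, -5), KM = (1, -5, -5); a normal to Π_1 is KL × KM = (-50, 30, -40).
Using K: Π_1 has equation -50x + 30y - 40z = 340.
n·A − d = (-50)·(9) + (30)·(-3) + (-40)·(4) − 340 = -1040; |n| = √5000.
Distance = |-1040| / √5000 = 1040/√5000 ≈ 14.71.

14.71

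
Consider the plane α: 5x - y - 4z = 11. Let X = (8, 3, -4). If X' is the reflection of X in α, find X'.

(-2, 5, 4)

λ = (n·X − d)/|n|² = (53 − 11)/42 = 1.
Reflection = X − 2λn = (8, 3, -4) − 2·(5, -1, -4) = (-2, 5, 4).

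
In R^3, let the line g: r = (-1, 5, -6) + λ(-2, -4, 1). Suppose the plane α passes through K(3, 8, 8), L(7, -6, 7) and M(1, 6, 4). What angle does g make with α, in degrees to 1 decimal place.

44.4

KL = (4, -14, -1), KM = (-2, -2, -4); a normal to α is KL × KM = (54, 18, -36).
Using K: α has equation 54x + 18y - 36z = 18.
sin θ = |n·v| / (|n||v|) = |-216| / (√4536 · √21) = 0.69985.
θ ≈ 44.4°.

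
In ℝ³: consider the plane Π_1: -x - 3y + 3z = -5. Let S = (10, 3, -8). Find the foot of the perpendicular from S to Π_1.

Foot = S − λn with λ = (n·S − d)/|n|² = (-43 − (-5))/19 = -2.
Foot = (10, 3, -8) − (-2)·(-1, -3, 3) = (8, -3, -2).

(8, -3, -2)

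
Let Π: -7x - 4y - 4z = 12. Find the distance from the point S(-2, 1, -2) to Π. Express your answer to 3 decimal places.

0.667

n·S − d = (-7)·(-2) + (-4)·(1) + (-4)·(-2) − 12 = 6; |n| = √81.
Distance = |6| / √81 = 6/√81 ≈ 0.667.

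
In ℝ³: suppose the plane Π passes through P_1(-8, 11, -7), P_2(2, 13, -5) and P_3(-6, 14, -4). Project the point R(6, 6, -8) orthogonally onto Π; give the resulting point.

P_1P_2 = (10, 2, 2), P_1P_3 = (2, 3, 3); a normal to Π is P_1P_2 × P_1P_3 = (0, -26, 26).
Using P_1: Π has equation -26y + 26z = -468.
Foot = R − λn with λ = (n·R − d)/|n|² = (-364 − (-468))/1352 = 1/13.
Foot = (6, 6, -8) − (1/13)·(0, -26, 26) = (6, 8, -10).

(6, 8, -10)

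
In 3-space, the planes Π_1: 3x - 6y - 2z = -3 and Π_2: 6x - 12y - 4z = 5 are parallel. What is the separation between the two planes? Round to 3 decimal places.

0.786

Rescale Π_2 by 1/2: 3x - 6y - 2z = 5/2. Then distance = |-3 − (5/2)| / √49 ≈ 0.786.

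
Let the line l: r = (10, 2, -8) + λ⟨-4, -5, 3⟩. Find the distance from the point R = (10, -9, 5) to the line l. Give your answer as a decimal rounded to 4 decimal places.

10.6433

Taking (10, 2, -8) on l with direction v = (-4, -5, 3): w = R − (10, 2, -8) = (0, -11, 13), and w × v = (32, -52, -44).
Distance = |w × v| / |v| = √5664 / √50 ≈ 10.6433.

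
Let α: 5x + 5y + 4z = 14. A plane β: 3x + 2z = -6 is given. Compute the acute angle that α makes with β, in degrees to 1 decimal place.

38.3

cos θ = |n₁·n₂| / (|n₁||n₂|) = |23| / (√66 · √13).
θ = arccos(0.78521) ≈ 38.3°.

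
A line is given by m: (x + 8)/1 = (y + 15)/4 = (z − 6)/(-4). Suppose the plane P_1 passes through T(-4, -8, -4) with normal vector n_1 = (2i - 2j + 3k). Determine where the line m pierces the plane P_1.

m has direction (1, 4, -4) through (-8, -15, 6).
P_1: n_1·r = n_1·T gives 2x - 2y + 3z = -4.
Substitute r = (-8, -15, 6) + t(1, 4, -4) into the plane: 32 + (-18)t = -4, so t = 2.
Intersection: (-8, -15, 6) + 2·(1, 4, -4) = (-6, -7, -2).

(-6, -7, -2)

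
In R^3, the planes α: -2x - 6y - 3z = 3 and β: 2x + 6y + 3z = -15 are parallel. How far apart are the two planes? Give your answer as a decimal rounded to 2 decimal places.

1.71

Rescale β by 1/(-1): -2x - 6y - 3z = 15. Then distance = |3 − 15| / √49 ≈ 1.71.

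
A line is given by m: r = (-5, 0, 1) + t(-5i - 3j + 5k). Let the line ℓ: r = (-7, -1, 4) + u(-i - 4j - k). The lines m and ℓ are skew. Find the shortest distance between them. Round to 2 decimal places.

0.50

Common perpendicular direction n = (-5, -3, 5) × (-1, -4, -1) = (23, -10, 17).
With w = (-7, -1, 4) − (-5, 0, 1) = (-2, -1, 3), w · n = 15.
Distance = |w · n| / |n| = |15| / √918 ≈ 0.50.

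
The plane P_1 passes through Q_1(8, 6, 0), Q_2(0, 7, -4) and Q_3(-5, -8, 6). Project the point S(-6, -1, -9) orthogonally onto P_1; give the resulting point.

(-8, 3, -4)

Q_1Q_2 = (-8, 1, -4), Q_1Q_3 = (-13, -14, 6); a normal to P_1 is Q_1Q_2 × Q_1Q_3 = (-50, 100, 125).
Using Q_1: P_1 has equation -50x + 100y + 125z = 200.
Foot = S − λn with λ = (n·S − d)/|n|² = (-925 − 200)/28125 = -1/25.
Foot = (-6, -1, -9) − (-1/25)·(-50, 100, 125) = (-8, 3, -4).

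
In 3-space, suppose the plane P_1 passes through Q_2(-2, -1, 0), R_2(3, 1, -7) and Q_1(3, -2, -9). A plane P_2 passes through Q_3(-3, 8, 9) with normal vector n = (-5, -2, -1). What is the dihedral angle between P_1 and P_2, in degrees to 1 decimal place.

44.7

Q_2R_2 = (5, 2, -7), Q_2Q_1 = (5, -1, -9); a normal to P_1 is Q_2R_2 × Q_2Q_1 = (-25, 10, -15).
Using Q_2: P_1 has equation -25x + 10y - 15z = 40.
P_2: n·r = n·Q_3 gives -5x - 2y - z = -10.
cos θ = |n₁·n₂| / (|n₁||n₂|) = |120| / (√950 · √30).
θ = arccos(0.71082) ≈ 44.7°.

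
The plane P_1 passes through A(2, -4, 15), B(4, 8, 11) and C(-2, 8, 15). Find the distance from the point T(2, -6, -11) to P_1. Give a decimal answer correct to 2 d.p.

21.64

AB = (2, 12, -4), AC = (-4, 12, 0); a normal to P_1 is AB × AC = (48, 16, 72).
Using A: P_1 has equation 48x + 16y + 72z = 1112.
n·T − d = (48)·(2) + (16)·(-6) + (72)·(-11) − 1112 = -1904; |n| = √7744.
Distance = |-1904| / √7744 = 1904/√7744 ≈ 21.64.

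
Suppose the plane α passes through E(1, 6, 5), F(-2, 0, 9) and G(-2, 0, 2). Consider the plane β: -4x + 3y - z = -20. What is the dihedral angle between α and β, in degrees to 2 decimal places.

15.26

EF = (-3, -6, 4), EG = (-3, -6, -3); a normal to α is EF × EG = (42, -21, 0).
Using E: α has equation 42x - 21y = -84.
cos θ = |n₁·n₂| / (|n₁||n₂|) = |-231| / (√2205 · √26).
θ = arccos(0.96476) ≈ 15.26°.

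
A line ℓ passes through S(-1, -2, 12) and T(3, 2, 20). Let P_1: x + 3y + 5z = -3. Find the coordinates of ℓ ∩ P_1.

A direction vector for ℓ is T − S = (4, 4, 8).
Substitute r = (-1, -2, 12) + t(4, 4, 8) into the plane: 53 + 56t = -3, so t = -1.
Intersection: (-1, -2, 12) + (-1)·(4, 4, 8) = (-5, -6, 4).

(-5, -6, 4)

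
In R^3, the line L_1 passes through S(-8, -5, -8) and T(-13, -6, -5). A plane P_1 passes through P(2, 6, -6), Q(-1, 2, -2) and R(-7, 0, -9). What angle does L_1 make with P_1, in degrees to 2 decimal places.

31.95

A direction vector for L_1 is T − S = (-5, -1, 3).
PQ = (-3, -4, 4), PR = (-9, -6, -3); a normal to P_1 is PQ × PR = (36, -45, -18).
Using P: P_1 has equation 36x - 45y - 18z = -90.
sin θ = |n·v| / (|n||v|) = |-189| / (√3645 · √35) = 0.52915.
θ ≈ 31.95°.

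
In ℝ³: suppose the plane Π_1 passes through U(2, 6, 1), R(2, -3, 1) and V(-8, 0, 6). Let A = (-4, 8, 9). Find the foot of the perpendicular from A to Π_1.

UR = (0, -9, 0), UV = (-10, -6, 5); a normal to Π_1 is UR × UV = (-45, 0, -90).
Using U: Π_1 has equation -45x - 90z = -180.
Foot = A − λn with λ = (n·A − d)/|n|² = (-630 − (-180))/10125 = -2/45.
Foot = (-4, 8, 9) − (-2/45)·(-45, 0, -90) = (-6, 8, 5).

(-6, 8, 5)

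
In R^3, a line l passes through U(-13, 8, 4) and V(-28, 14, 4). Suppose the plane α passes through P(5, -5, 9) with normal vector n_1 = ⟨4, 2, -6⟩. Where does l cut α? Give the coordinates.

A direction vector for l is V − U = (-15, 6, 0).
α: n_1·r = n_1·P gives 4x + 2y - 6z = -44.
Substitute r = (-13, 8, 4) + t(-15, 6, 0) into the plane: -60 + (-48)t = -44, so t = -1/3.
Intersection: (-13, 8, 4) + (-1/3)·(-15, 6, 0) = (-8, 6, 4).

(-8, 6, 4)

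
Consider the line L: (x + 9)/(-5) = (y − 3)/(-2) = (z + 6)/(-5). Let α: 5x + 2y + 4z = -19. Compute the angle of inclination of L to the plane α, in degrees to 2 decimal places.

L has direction (-5, -2, -5) through (-9, 3, -6).
sin θ = |n·v| / (|n||v|) = |-49| / (√45 · √54) = 0.99402.
θ ≈ 83.73°.

83.73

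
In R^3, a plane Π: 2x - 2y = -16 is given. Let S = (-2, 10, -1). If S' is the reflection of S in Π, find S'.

λ = (n·S − d)/|n|² = (-24 − (-16))/8 = -1.
Reflection = S − 2λn = (-2, 10, -1) − (-2)·(2, -2, 0) = (2, 6, -1).

(2, 6, -1)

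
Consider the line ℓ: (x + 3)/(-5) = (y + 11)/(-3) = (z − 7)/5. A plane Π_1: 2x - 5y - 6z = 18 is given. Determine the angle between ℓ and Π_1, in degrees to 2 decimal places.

23.81

ℓ has direction (-5, -3, 5) through (-3, -11, 7).
sin θ = |n·v| / (|n||v|) = |-25| / (√65 · √59) = 0.40370.
θ ≈ 23.81°.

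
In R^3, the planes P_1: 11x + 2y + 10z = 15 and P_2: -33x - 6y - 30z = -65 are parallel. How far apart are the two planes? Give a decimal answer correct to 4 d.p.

0.4444

Rescale P_2 by 1/(-3): 11x + 2y + 10z = 65/3. Then distance = |15 − (65/3)| / √225 ≈ 0.4444.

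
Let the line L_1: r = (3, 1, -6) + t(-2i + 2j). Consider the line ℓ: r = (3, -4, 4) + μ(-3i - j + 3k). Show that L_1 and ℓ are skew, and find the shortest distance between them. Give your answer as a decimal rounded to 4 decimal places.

Common perpendicular direction n = (-2, 2, 0) × (-3, -1, 3) = (6, 6, 8).
With w = (3, -4, 4) − (3, 1, -6) = (0, -5, 10), w · n = 50.
Since n ≠ 0 the lines are not parallel, and w · n = 50 ≠ 0 so they do not intersect; hence they are skew.
Distance = |w · n| / |n| = |50| / √136 ≈ 4.2875.

4.2875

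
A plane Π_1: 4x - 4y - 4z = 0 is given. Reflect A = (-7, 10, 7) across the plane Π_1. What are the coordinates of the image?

(9, -6, -9)

λ = (n·A − d)/|n|² = (-96 − 0)/48 = -2.
Reflection = A − 2λn = (-7, 10, 7) − (-4)·(4, -4, -4) = (9, -6, -9).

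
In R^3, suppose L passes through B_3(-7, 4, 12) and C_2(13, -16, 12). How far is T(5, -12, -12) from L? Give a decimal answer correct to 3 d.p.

24.166

A direction vector for L is C_2 − B_3 = (20, -20, 0).
Taking (-7, 4, 12) on L with direction v = (20, -20, 0): w = T − (-7, 4, 12) = (12, -16, -24), and w × v = (-480, -480, 80).
Distance = |w × v| / |v| = √467200 / √800 ≈ 24.166.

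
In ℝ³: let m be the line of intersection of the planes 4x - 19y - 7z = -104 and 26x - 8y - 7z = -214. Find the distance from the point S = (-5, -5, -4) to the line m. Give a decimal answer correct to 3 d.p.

Direction of m: (4, -19, -7) × (26, -8, -7) = (77, -154, 462).
A point on m: solving the two plane equations with x = -6 gives (-6, 2, 6).
Taking (-6, 2, 6) on m with direction v = (77, -154, 462): w = S − (-6, 2, 6) = (1, -7, -10), and w × v = (-4774, -1232, 385).
Distance = |w × v| / |v| = √24457125 / √243089 ≈ 10.030.

10.030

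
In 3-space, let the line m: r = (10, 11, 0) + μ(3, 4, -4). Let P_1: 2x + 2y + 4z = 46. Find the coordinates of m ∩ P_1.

(4, 3, 8)

Substitute r = (10, 11, 0) + t(3, 4, -4) into the plane: 42 + (-2)t = 46, so t = -2.
Intersection: (10, 11, 0) + (-2)·(3, 4, -4) = (4, 3, 8).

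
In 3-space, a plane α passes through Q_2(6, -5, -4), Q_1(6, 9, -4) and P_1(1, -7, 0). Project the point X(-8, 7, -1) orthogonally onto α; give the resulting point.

Q_2Q_1 = (0, 14, 0), Q_2P_1 = (-5, -2, 4); a normal to α is Q_2Q_1 × Q_2P_1 = (56, 0, 70).
Using Q_2: α has equation 56x + 70z = 56.
Foot = X − λn with λ = (n·X − d)/|n|² = (-518 − 56)/8036 = -1/14.
Foot = (-8, 7, -1) − (-1/14)·(56, 0, 70) = (-4, 7, 4).

(-4, 7, 4)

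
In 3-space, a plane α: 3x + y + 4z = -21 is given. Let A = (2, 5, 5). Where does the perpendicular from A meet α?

Foot = A − λn with λ = (n·A − d)/|n|² = (31 − (-21))/26 = 2.
Foot = (2, 5, 5) − 2·(3, 1, 4) = (-4, 3, -3).

(-4, 3, -3)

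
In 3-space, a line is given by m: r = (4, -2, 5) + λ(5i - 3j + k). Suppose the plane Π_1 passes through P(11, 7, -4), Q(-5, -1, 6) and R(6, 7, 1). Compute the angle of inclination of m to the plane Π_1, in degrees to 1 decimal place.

60.6

PQ = (-16, -8, 10), PR = (-5, 0, 5); a normal to Π_1 is PQ × PR = (-40, 30, -40).
Using P: Π_1 has equation -40x + 30y - 40z = -70.
sin θ = |n·v| / (|n||v|) = |-330| / (√4100 · √35) = 0.87114.
θ ≈ 60.6°.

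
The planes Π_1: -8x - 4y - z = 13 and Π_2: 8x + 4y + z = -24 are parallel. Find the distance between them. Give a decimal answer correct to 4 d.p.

Rescale Π_2 by 1/(-1): -8x - 4y - z = 24. Then distance = |13 − 24| / √81 ≈ 1.2222.

1.2222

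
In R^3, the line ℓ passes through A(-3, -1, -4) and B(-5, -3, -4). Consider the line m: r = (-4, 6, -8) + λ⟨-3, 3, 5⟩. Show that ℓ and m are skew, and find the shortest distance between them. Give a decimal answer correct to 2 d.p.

6.90

A direction vector for ℓ is B − A = (-2, -2, 0).
Common perpendicular direction n = (-2, -2, 0) × (-3, 3, 5) = (-10, 10, -12).
With w = (-4, 6, -8) − (-3, -1, -4) = (-1, 7, -4), w · n = 128.
Since n ≠ 0 the lines are not parallel, and w · n = 128 ≠ 0 so they do not intersect; hence they are skew.
Distance = |w · n| / |n| = |128| / √344 ≈ 6.90.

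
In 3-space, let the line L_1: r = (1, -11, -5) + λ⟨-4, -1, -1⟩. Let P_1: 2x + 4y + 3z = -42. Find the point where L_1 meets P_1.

Substitute r = (1, -11, -5) + t(-4, -1, -1) into the plane: -57 + (-15)t = -42, so t = -1.
Intersection: (1, -11, -5) + (-1)·(-4, -1, -1) = (5, -10, -4).

(5, -10, -4)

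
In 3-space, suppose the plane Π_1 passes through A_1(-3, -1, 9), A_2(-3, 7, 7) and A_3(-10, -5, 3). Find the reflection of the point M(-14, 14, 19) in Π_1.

(10, 8, -5)

A_1A_2 = (0, 8, -2), A_1A_3 = (-7, -4, -6); a normal to Π_1 is A_1A_2 × A_1A_3 = (-56, 14, 56).
Using A_1: Π_1 has equation -56x + 14y + 56z = 658.
λ = (n·M − d)/|n|² = (2044 − 658)/6468 = 3/14.
Reflection = M − 2λn = (-14, 14, 19) − (3/7)·(-56, 14, 56) = (10, 8, -5).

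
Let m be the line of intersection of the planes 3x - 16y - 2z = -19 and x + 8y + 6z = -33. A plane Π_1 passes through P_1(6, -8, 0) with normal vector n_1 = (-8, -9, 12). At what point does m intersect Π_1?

Direction of m: (3, -16, -2) × (1, 8, 6) = (-80, -20, 40).
A point on m: solving the two plane equations with x = -13 gives (-13, -1, -2).
Π_1: n_1·r = n_1·P_1 gives -8x - 9y + 12z = 24.
Substitute r = (-13, -1, -2) + t(-80, -20, 40) into the plane: 89 + 1300t = 24, so t = -1/20.
Intersection: (-13, -1, -2) + (-1/20)·(-80, -20, 40) = (-9, 0, -4).

(-9, 0, -4)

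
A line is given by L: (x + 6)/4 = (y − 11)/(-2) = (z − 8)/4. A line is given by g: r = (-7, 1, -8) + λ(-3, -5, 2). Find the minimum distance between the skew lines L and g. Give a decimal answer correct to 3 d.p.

16.440

L has direction (4, -2, 4) through (-6, 11, 8).
Common perpendicular direction n = (4, -2, 4) × (-3, -5, 2) = (16, -20, -26).
With w = (-7, 1, -8) − (-6, 11, 8) = (-1, -10, -16), w · n = 600.
Distance = |w · n| / |n| = |600| / √1332 ≈ 16.440.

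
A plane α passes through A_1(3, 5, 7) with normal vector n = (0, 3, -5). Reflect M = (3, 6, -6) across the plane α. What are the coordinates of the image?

α: n·r = n·A_1 gives 3y - 5z = -20.
λ = (n·M − d)/|n|² = (48 − (-20))/34 = 2.
Reflection = M − 2λn = (3, 6, -6) − 4·(0, 3, -5) = (3, -6, 14).

(3, -6, 14)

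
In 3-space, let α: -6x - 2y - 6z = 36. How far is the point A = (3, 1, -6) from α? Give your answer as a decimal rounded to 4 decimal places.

n·A − d = (-6)·(3) + (-2)·(1) + (-6)·(-6) − 36 = -20; |n| = √76.
Distance = |-20| / √76 = 20/√76 ≈ 2.2942.

2.2942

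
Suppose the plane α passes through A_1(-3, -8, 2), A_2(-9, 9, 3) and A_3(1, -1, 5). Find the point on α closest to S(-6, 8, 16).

(-2, 10, 6)

A_1A_2 = (-6, 17, 1), A_1A_3 = (4, 7, 3); a normal to α is A_1A_2 × A_1A_3 = (44, 22, -110).
Using A_1: α has equation 44x + 22y - 110z = -528.
Foot = S − λn with λ = (n·S − d)/|n|² = (-1848 − (-528))/14520 = -1/11.
Foot = (-6, 8, 16) − (-1/11)·(44, 22, -110) = (-2, 10, 6).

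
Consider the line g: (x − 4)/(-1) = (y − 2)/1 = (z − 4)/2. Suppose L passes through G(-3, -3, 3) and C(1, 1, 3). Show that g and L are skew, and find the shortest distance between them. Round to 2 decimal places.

1.73

g has direction (-1, 1, 2) through (4, 2, 4).
A direction vector for L is C − G = (4, 4, 0).
Common perpendicular direction n = (-1, 1, 2) × (4, 4, 0) = (-8, 8, -8).
With w = (-3, -3, 3) − (4, 2, 4) = (-7, -5, -1), w · n = 24.
Since n ≠ 0 the lines are not parallel, and w · n = 24 ≠ 0 so they do not intersect; hence they are skew.
Distance = |w · n| / |n| = |24| / √192 ≈ 1.73.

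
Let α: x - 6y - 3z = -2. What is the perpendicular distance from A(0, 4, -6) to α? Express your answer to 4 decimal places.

n·A − d = (1)·(0) + (-6)·(4) + (-3)·(-6) − (-2) = -4; |n| = √46.
Distance = |-4| / √46 = 4/√46 ≈ 0.5898.

0.5898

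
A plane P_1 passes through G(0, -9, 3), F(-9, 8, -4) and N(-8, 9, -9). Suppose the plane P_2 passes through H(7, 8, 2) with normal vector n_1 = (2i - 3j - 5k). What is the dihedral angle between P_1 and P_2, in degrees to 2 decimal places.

GF = (-9, 17, -7), GN = (-8, 18, -12); a normal to P_1 is GF × GN = (-78, -52, -26).
Using G: P_1 has equation -78x - 52y - 26z = 390.
P_2: n_1·r = n_1·H gives 2x - 3y - 5z = -20.
cos θ = |n₁·n₂| / (|n₁||n₂|) = |130| / (√9464 · √38).
θ = arccos(0.21678) ≈ 77.48°.

77.48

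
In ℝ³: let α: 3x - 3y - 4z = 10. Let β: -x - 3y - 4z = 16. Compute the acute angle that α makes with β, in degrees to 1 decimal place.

cos θ = |n₁·n₂| / (|n₁||n₂|) = |22| / (√34 · √26).
θ = arccos(0.73994) ≈ 42.3°.

42.3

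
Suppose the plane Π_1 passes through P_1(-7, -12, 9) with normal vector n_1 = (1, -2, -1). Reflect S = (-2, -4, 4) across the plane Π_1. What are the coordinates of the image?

(0, -8, 2)

Π_1: n_1·r = n_1·P_1 gives x - 2y - z = 8.
λ = (n·S − d)/|n|² = (2 − 8)/6 = -1.
Reflection = S − 2λn = (-2, -4, 4) − (-2)·(1, -2, -1) = (0, -8, 2).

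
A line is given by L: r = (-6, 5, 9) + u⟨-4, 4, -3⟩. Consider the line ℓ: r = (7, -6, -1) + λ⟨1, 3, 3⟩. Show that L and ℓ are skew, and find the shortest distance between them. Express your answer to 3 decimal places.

Common perpendicular direction n = (-4, 4, -3) × (1, 3, 3) = (21, 9, -16).
With w = (7, -6, -1) − (-6, 5, 9) = (13, -11, -10), w · n = 334.
Since n ≠ 0 the lines are not parallel, and w · n = 334 ≠ 0 so they do not intersect; hence they are skew.
Distance = |w · n| / |n| = |334| / √778 ≈ 11.974.

11.974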